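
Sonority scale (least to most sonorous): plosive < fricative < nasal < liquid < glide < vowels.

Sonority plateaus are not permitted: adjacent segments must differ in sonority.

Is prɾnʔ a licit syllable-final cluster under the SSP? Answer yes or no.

/p/ — plosive, sonority 1.
/r/ — liquid, sonority 4.
/ɾ/ — liquid, sonority 4.
/n/ — nasal, sonority 3.
/ʔ/ — plosive, sonority 1.
The profile is 1-4-4-3-1. Between /p/ (1) and /r/ (4) sonority does not fall, so the cluster violates the SSP.

no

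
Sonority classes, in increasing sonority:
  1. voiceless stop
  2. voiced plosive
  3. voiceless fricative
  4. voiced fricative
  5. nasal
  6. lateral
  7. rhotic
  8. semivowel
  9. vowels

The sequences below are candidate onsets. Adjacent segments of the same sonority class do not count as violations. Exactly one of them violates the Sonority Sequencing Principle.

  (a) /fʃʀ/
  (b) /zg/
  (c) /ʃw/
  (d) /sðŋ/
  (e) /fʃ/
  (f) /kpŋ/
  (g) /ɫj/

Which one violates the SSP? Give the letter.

(a) 3-3-7 → obeys
(b) 4-2 → violates
(c) 3-8 → obeys
(d) 3-4-5 → obeys
(e) 3-3 → obeys
(f) 1-1-5 → obeys
(g) 6-8 → obeys

b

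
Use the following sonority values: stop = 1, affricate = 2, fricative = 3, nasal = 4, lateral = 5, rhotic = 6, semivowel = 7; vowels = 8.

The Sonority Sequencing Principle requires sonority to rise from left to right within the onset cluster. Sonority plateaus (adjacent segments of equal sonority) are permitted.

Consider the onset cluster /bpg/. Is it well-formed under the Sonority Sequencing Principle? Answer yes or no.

yes

/b/: stop = 1.
/p/: stop = 1.
/g/: stop = 1.
The profile 1-1-1 is non-decreasing (plateaus allowed), so the onset cluster satisfies the SSP.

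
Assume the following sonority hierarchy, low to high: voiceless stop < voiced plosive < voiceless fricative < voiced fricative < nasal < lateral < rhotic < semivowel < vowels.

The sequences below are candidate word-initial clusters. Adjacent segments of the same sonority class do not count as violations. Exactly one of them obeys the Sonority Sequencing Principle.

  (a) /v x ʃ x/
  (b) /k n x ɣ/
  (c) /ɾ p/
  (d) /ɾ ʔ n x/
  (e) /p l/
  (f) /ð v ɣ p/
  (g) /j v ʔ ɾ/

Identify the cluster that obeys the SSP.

(a) /v x ʃ x/: profile 4-3-3-3 — violates.
(b) /k n x ɣ/: profile 1-5-3-4 — violates.
(c) /ɾ p/: profile 7-1 — violates.
(d) /ɾ ʔ n x/: profile 7-1-5-3 — violates.
(e) /p l/: profile 1-6 — obeys.
(f) /ð v ɣ p/: profile 4-4-4-1 — violates.
(g) /j v ʔ ɾ/: profile 8-4-1-7 — violates.

e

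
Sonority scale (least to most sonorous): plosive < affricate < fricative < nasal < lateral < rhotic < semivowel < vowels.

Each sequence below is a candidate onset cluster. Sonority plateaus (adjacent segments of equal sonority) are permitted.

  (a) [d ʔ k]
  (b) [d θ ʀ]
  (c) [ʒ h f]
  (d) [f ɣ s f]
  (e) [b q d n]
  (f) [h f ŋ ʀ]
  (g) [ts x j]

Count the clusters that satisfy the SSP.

7

(a) 1-1-1 → obeys
(b) 1-3-6 → obeys
(c) 3-3-3 → obeys
(d) 3-3-3-3 → obeys
(e) 1-1-1-4 → obeys
(f) 3-3-4-6 → obeys
(g) 2-3-7 → obeys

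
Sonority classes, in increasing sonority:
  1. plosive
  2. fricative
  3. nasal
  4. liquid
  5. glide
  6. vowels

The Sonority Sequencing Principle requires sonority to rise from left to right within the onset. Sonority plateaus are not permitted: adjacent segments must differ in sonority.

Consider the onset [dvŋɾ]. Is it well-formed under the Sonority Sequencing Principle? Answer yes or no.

yes

/d/ — plosive, sonority 1.
/v/ — fricative, sonority 2.
/ŋ/ — nasal, sonority 3.
/ɾ/ — liquid, sonority 4.
The profile 1-2-3-4 strictly rises, so the onset satisfies the SSP.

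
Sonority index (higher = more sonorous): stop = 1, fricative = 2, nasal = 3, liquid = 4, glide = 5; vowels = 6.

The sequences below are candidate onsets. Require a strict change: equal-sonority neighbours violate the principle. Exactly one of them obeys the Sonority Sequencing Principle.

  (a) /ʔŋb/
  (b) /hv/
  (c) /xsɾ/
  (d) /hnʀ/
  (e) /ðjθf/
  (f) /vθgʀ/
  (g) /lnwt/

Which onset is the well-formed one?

(a) sonority 1-3-1: ill-formed.
(b) sonority 2-2: ill-formed.
(c) sonority 2-2-4: ill-formed.
(d) sonority 2-3-4: well-formed.
(e) sonority 2-5-2-2: ill-formed.
(f) sonority 2-2-1-4: ill-formed.
(g) sonority 4-3-5-1: ill-formed.

d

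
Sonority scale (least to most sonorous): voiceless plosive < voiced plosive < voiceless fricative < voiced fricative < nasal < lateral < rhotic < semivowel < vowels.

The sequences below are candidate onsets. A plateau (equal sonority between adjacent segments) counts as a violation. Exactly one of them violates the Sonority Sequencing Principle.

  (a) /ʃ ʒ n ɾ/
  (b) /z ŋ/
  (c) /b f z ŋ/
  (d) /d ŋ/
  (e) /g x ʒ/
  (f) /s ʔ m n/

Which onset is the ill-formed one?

f

(a) /ʃ ʒ n ɾ/: profile 3-4-5-7 — obeys.
(b) /z ŋ/: profile 4-5 — obeys.
(c) /b f z ŋ/: profile 2-3-4-5 — obeys.
(d) /d ŋ/: profile 2-5 — obeys.
(e) /g x ʒ/: profile 2-3-4 — obeys.
(f) /s ʔ m n/: profile 3-1-5-5 — violates.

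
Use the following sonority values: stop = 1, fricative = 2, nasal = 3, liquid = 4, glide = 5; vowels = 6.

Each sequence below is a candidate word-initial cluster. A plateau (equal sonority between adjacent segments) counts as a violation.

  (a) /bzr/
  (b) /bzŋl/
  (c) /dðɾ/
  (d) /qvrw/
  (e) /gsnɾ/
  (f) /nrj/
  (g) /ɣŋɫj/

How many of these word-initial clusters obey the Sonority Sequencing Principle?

(a) 1-2-4 → obeys
(b) 1-2-3-4 → obeys
(c) 1-2-4 → obeys
(d) 1-2-4-5 → obeys
(e) 1-2-3-4 → obeys
(f) 3-4-5 → obeys
(g) 2-3-4-5 → obeys

7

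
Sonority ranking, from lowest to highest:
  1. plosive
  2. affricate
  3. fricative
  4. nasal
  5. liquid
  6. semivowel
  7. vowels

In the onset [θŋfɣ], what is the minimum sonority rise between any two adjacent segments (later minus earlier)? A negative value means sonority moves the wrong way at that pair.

/θ/: fricative = 3.
/ŋ/: nasal = 4.
/f/: fricative = 3.
/ɣ/: fricative = 3.
/θ/→/ŋ/: change +1.
/ŋ/→/f/: change -1.
/f/→/ɣ/: change +0.
Minimum = -1.

-1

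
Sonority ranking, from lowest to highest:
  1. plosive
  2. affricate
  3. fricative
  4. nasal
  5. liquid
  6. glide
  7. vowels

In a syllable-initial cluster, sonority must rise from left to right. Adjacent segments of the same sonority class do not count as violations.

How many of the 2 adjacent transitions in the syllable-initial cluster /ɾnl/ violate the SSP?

1

/ɾ/ is a liquid (sonority 5).
/n/ is a nasal (sonority 4).
/l/ is a liquid (sonority 5).
/ɾ/→/n/: 5→4 (does not rise) — violation.
/n/→/l/: 4→5 (rises) — ok.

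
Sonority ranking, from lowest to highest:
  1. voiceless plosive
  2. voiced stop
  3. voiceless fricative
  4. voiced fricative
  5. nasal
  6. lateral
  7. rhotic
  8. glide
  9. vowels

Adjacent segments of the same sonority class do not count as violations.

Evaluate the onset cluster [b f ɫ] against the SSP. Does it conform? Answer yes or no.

yes

/b/ is a voiced stop (sonority 2).
/f/ is a voiceless fricative (sonority 3).
/ɫ/ is a lateral (sonority 6).
The profile 2-3-6 strictly rises, so the onset cluster satisfies the SSP.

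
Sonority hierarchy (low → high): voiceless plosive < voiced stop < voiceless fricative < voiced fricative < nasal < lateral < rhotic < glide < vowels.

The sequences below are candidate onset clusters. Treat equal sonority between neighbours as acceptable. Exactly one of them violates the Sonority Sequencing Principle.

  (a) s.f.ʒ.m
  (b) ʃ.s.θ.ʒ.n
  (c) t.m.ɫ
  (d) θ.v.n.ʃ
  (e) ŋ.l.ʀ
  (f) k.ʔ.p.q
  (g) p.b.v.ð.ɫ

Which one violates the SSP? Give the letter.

(a) s.f.ʒ.m: profile 3-3-4-5 — obeys.
(b) ʃ.s.θ.ʒ.n: profile 3-3-3-4-5 — obeys.
(c) t.m.ɫ: profile 1-5-6 — obeys.
(d) θ.v.n.ʃ: profile 3-4-5-3 — violates.
(e) ŋ.l.ʀ: profile 5-6-7 — obeys.
(f) k.ʔ.p.q: profile 1-1-1-1 — obeys.
(g) p.b.v.ð.ɫ: profile 1-2-4-4-6 — obeys.

d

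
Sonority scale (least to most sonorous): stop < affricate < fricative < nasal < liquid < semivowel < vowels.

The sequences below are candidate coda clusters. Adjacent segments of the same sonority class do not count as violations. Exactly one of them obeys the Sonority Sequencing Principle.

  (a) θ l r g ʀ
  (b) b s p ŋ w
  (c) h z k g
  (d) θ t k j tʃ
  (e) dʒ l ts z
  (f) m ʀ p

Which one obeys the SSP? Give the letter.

c

(a) sonority 3-5-5-1-5: ill-formed.
(b) sonority 1-3-1-4-6: ill-formed.
(c) sonority 3-3-1-1: well-formed.
(d) sonority 3-1-1-6-2: ill-formed.
(e) sonority 2-5-2-3: ill-formed.
(f) sonority 4-5-1: ill-formed.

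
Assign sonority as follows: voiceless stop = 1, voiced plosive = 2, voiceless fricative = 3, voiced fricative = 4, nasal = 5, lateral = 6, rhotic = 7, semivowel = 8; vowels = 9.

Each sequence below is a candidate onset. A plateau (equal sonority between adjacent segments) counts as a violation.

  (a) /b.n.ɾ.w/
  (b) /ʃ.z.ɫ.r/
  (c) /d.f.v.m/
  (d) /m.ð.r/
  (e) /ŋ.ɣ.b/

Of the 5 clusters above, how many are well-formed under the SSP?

3

(a) sonority 2-5-7-8: well-formed.
(b) sonority 3-4-6-7: well-formed.
(c) sonority 2-3-4-5: well-formed.
(d) sonority 5-4-7: ill-formed.
(e) sonority 5-4-2: ill-formed.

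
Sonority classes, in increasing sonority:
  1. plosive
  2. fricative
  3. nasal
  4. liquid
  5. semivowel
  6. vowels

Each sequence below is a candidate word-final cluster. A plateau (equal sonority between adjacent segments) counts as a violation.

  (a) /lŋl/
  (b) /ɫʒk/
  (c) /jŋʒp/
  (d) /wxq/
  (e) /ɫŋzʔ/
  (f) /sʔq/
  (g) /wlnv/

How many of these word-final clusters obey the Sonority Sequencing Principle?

5

(a) sonority 4-3-4: ill-formed.
(b) sonority 4-2-1: well-formed.
(c) sonority 5-3-2-1: well-formed.
(d) sonority 5-2-1: well-formed.
(e) sonority 4-3-2-1: well-formed.
(f) sonority 2-1-1: ill-formed.
(g) sonority 5-4-3-2: well-formed.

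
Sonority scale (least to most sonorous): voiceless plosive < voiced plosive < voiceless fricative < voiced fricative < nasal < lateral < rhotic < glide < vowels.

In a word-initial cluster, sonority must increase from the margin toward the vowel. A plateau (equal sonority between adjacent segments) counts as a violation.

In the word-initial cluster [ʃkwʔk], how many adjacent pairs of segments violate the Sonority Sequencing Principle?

3

/ʃ/ is a voiceless fricative (sonority 3).
/k/ is a voiceless plosive (sonority 1).
/w/ is a glide (sonority 8).
/ʔ/ is a voiceless plosive (sonority 1).
/k/ is a voiceless plosive (sonority 1).
/ʃ/→/k/: 3→1 (does not rise) — violation.
/k/→/w/: 1→8 (rises) — ok.
/w/→/ʔ/: 8→1 (does not rise) — violation.
/ʔ/→/k/: 1→1 (plateau) — violation.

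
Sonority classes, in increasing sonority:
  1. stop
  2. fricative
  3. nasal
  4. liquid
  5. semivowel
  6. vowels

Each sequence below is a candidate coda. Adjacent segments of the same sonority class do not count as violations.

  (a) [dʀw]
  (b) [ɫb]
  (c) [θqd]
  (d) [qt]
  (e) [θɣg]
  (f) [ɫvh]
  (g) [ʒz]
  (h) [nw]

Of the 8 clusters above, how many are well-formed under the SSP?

(a) sonority 1-4-5: ill-formed.
(b) sonority 4-1: well-formed.
(c) sonority 2-1-1: well-formed.
(d) sonority 1-1: well-formed.
(e) sonority 2-2-1: well-formed.
(f) sonority 4-2-2: well-formed.
(g) sonority 2-2: well-formed.
(h) sonority 3-5: ill-formed.

6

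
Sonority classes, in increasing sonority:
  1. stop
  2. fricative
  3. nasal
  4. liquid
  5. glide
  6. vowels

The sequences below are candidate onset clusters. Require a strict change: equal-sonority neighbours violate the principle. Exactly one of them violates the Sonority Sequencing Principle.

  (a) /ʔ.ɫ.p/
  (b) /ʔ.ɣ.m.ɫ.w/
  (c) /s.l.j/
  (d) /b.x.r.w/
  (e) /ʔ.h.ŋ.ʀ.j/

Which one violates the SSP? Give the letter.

a

(a) 1-4-1 → violates
(b) 1-2-3-4-5 → obeys
(c) 2-4-5 → obeys
(d) 1-2-4-5 → obeys
(e) 1-2-3-4-5 → obeys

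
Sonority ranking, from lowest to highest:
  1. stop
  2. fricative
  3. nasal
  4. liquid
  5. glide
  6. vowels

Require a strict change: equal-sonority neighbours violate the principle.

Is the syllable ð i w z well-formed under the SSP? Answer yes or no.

Onset: /ð/ is a fricative (sonority 2); then the nucleus /i/ (sonority 6).
Onset profile 2-6 — rises to the nucleus.
Coda: /w/ is a glide (sonority 5), /z/ is a fricative (sonority 2).
Coda profile 6-5-2 — falls from the nucleus.

yes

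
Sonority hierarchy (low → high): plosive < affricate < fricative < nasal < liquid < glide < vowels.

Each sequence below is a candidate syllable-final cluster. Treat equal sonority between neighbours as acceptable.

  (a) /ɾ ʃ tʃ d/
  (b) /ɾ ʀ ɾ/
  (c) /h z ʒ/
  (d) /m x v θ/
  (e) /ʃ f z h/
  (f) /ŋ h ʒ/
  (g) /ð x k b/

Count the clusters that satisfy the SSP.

(a) 5-3-2-1 → obeys
(b) 5-5-5 → obeys
(c) 3-3-3 → obeys
(d) 4-3-3-3 → obeys
(e) 3-3-3-3 → obeys
(f) 4-3-3 → obeys
(g) 3-3-1-1 → obeys

7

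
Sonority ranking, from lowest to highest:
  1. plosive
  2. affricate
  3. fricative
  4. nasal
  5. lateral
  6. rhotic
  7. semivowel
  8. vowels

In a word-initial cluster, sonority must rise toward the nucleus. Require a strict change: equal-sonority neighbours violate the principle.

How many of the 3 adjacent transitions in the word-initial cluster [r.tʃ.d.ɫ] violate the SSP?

2

/r/ — rhotic, sonority 6.
/tʃ/ — affricate, sonority 2.
/d/ — plosive, sonority 1.
/ɫ/ — lateral, sonority 5.
/r/→/tʃ/: 6→2 (does not rise) — violation.
/tʃ/→/d/: 2→1 (does not rise) — violation.
/d/→/ɫ/: 1→5 (rises) — ok.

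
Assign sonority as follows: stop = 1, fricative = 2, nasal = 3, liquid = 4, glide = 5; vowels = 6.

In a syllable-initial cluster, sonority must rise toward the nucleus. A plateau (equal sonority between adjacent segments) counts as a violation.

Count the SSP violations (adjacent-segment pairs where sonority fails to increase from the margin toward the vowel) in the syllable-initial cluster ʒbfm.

1

/ʒ/ — fricative, sonority 2.
/b/ — stop, sonority 1.
/f/ — fricative, sonority 2.
/m/ — nasal, sonority 3.
/ʒ/→/b/: 2→1 (does not rise) — violation.
/b/→/f/: 1→2 (rises) — ok.
/f/→/m/: 2→3 (rises) — ok.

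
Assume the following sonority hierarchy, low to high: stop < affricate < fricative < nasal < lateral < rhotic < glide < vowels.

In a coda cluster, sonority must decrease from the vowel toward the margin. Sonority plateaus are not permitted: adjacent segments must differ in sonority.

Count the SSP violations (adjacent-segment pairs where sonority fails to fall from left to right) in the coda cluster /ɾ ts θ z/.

/ɾ/ is a rhotic (sonority 6).
/ts/ is an affricate (sonority 2).
/θ/ is a fricative (sonority 3).
/z/ is a fricative (sonority 3).
/ɾ/→/ts/: 6→2 (falls) — ok.
/ts/→/θ/: 2→3 (does not fall) — violation.
/θ/→/z/: 3→3 (plateau) — violation.

2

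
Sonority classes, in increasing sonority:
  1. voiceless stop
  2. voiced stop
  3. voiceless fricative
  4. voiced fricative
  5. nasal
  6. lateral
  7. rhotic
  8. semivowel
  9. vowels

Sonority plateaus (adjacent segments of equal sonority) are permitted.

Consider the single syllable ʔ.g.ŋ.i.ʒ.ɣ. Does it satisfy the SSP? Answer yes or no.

yes

Onset: /ʔ/ is a voiceless stop (sonority 1), /g/ is a voiced stop (sonority 2), /ŋ/ is a nasal (sonority 5); then the nucleus /i/ (sonority 9).
Onset profile 1-2-5-9 — rises to the nucleus.
Coda: /ʒ/ is a voiced fricative (sonority 4), /ɣ/ is a voiced fricative (sonority 4).
Coda profile 9-4-4 — falls from the nucleus.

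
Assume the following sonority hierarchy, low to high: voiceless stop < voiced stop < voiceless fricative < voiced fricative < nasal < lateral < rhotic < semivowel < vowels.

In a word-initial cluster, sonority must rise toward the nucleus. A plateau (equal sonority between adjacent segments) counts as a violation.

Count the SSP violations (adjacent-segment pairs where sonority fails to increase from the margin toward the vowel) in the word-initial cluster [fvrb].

/f/ is a voiceless fricative (sonority 3).
/v/ is a voiced fricative (sonority 4).
/r/ is a rhotic (sonority 7).
/b/ is a voiced stop (sonority 2).
/f/→/v/: 3→4 (rises) — ok.
/v/→/r/: 4→7 (rises) — ok.
/r/→/b/: 7→2 (does not rise) — violation.

1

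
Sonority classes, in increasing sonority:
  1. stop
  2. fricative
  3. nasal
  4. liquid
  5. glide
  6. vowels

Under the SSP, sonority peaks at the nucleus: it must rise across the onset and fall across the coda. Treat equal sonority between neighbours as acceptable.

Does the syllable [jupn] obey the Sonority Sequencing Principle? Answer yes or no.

Onset: /j/ is a glide (sonority 5); then the nucleus /u/ (sonority 6).
Onset profile 5-6 — rises to the nucleus.
Coda: /p/ is a stop (sonority 1), /n/ is a nasal (sonority 3).
Coda profile 6-1-3 — does not fall throughout.

no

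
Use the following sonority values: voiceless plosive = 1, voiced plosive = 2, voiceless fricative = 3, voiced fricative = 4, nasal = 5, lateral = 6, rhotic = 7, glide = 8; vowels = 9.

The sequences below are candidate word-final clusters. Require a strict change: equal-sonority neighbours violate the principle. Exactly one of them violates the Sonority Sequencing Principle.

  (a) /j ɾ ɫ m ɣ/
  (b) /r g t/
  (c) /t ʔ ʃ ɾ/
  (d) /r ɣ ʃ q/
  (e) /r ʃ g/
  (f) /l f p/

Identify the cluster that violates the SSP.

(a) sonority 8-7-6-5-4: well-formed.
(b) sonority 7-2-1: well-formed.
(c) sonority 1-1-3-7: ill-formed.
(d) sonority 7-4-3-1: well-formed.
(e) sonority 7-3-2: well-formed.
(f) sonority 6-3-1: well-formed.

c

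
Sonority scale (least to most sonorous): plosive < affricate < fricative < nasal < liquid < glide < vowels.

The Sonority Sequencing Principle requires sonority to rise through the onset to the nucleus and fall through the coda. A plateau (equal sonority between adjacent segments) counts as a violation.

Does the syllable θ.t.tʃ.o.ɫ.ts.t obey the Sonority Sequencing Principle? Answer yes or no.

no

Onset: /θ/ is a fricative (sonority 3), /t/ is a plosive (sonority 1), /tʃ/ is an affricate (sonority 2); then the nucleus /o/ (sonority 7).
Onset profile 3-1-2-7 — does not strictly rise throughout.
Coda: /ɫ/ is a liquid (sonority 5), /ts/ is an affricate (sonority 2), /t/ is a plosive (sonority 1).
Coda profile 7-5-2-1 — falls from the nucleus.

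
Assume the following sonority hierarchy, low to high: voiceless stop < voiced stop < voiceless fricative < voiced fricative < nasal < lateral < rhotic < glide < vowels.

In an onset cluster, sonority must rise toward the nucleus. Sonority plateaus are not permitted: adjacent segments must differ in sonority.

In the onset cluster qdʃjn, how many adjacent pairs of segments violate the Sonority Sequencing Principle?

1

/q/ — voiceless stop, sonority 1.
/d/ — voiced stop, sonority 2.
/ʃ/ — voiceless fricative, sonority 3.
/j/ — glide, sonority 8.
/n/ — nasal, sonority 5.
/q/→/d/: 1→2 (rises) — ok.
/d/→/ʃ/: 2→3 (rises) — ok.
/ʃ/→/j/: 3→8 (rises) — ok.
/j/→/n/: 8→5 (does not rise) — violation.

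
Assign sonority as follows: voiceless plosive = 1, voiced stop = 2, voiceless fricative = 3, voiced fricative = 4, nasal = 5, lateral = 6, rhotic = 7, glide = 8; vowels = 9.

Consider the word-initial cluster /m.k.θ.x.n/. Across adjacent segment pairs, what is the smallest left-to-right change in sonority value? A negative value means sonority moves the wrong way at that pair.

-4

/m/: nasal = 5.
/k/: voiceless plosive = 1.
/θ/: voiceless fricative = 3.
/x/: voiceless fricative = 3.
/n/: nasal = 5.
/m/→/k/: change -4.
/k/→/θ/: change +2.
/θ/→/x/: change +0.
/x/→/n/: change +2.
Minimum = -4.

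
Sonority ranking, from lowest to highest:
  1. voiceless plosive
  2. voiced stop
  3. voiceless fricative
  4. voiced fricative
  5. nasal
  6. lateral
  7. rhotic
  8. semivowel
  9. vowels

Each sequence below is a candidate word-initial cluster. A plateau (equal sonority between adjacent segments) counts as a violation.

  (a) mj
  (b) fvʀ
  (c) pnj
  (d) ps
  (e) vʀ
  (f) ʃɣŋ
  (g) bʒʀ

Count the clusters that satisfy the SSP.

(a) 5-8 → obeys
(b) 3-4-7 → obeys
(c) 1-5-8 → obeys
(d) 1-3 → obeys
(e) 4-7 → obeys
(f) 3-4-5 → obeys
(g) 2-4-7 → obeys

7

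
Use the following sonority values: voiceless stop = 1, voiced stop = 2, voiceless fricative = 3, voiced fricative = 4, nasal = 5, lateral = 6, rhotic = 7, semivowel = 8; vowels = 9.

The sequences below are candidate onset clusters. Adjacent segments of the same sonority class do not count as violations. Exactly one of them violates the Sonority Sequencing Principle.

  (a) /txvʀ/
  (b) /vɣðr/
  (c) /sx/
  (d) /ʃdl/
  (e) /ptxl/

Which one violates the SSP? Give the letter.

d

(a) 1-3-4-7 → obeys
(b) 4-4-4-7 → obeys
(c) 3-3 → obeys
(d) 3-2-6 → violates
(e) 1-1-3-6 → obeys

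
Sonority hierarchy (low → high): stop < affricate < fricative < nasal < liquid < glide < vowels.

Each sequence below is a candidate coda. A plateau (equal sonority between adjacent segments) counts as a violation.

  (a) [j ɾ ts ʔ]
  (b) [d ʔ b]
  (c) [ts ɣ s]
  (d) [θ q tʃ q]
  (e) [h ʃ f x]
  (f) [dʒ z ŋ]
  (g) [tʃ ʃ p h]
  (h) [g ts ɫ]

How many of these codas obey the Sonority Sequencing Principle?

1

(a) [j ɾ ts ʔ]: profile 6-5-2-1 — obeys.
(b) [d ʔ b]: profile 1-1-1 — violates.
(c) [ts ɣ s]: profile 2-3-3 — violates.
(d) [θ q tʃ q]: profile 3-1-2-1 — violates.
(e) [h ʃ f x]: profile 3-3-3-3 — violates.
(f) [dʒ z ŋ]: profile 2-3-4 — violates.
(g) [tʃ ʃ p h]: profile 2-3-1-3 — violates.
(h) [g ts ɫ]: profile 1-2-5 — violates.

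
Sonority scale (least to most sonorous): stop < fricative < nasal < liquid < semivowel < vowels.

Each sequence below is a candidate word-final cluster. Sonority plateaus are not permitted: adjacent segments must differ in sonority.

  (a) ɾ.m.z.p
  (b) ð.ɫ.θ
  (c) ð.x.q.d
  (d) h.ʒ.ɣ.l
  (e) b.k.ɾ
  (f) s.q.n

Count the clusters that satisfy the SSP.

(a) ɾ.m.z.p: profile 4-3-2-1 — obeys.
(b) ð.ɫ.θ: profile 2-4-2 — violates.
(c) ð.x.q.d: profile 2-2-1-1 — violates.
(d) h.ʒ.ɣ.l: profile 2-2-2-4 — violates.
(e) b.k.ɾ: profile 1-1-4 — violates.
(f) s.q.n: profile 2-1-3 — violates.

1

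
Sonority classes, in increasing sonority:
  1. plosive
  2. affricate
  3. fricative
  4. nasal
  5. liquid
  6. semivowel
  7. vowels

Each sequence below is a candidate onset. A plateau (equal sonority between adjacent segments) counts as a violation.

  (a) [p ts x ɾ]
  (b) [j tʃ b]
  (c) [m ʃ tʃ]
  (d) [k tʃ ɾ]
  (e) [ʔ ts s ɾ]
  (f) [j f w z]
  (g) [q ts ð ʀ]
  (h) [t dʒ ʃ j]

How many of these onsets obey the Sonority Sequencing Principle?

5

(a) sonority 1-2-3-5: well-formed.
(b) sonority 6-2-1: ill-formed.
(c) sonority 4-3-2: ill-formed.
(d) sonority 1-2-5: well-formed.
(e) sonority 1-2-3-5: well-formed.
(f) sonority 6-3-6-3: ill-formed.
(g) sonority 1-2-3-5: well-formed.
(h) sonority 1-2-3-6: well-formed.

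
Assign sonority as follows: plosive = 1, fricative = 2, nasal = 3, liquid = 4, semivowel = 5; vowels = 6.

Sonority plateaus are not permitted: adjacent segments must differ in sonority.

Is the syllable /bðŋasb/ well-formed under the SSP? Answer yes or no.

Onset: /b/ is a plosive (sonority 1), /ð/ is a fricative (sonority 2), /ŋ/ is a nasal (sonority 3); then the nucleus /a/ (sonority 6).
Onset profile 1-2-3-6 — rises to the nucleus.
Coda: /s/ is a fricative (sonority 2), /b/ is a plosive (sonority 1).
Coda profile 6-2-1 — falls from the nucleus.

yes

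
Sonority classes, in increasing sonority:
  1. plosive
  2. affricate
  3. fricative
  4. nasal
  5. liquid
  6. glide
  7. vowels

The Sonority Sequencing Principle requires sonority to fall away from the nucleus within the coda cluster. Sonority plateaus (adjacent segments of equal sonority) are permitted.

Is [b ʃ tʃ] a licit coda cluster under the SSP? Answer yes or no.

no

/b/: plosive = 1.
/ʃ/: fricative = 3.
/tʃ/: affricate = 2.
The profile is 1-3-2. Between /b/ (1) and /ʃ/ (3) sonority does not fall, so the cluster violates the SSP.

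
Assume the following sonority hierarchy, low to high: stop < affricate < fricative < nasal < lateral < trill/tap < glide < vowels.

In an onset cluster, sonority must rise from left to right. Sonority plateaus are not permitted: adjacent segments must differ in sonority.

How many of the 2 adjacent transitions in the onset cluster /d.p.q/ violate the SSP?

2

/d/ — stop, sonority 1.
/p/ — stop, sonority 1.
/q/ — stop, sonority 1.
/d/→/p/: 1→1 (plateau) — violation.
/p/→/q/: 1→1 (plateau) — violation.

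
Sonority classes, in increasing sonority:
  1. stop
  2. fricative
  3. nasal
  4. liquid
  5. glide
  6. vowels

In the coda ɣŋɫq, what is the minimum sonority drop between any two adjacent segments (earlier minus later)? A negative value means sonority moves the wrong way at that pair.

/ɣ/ is a fricative (sonority 2).
/ŋ/ is a nasal (sonority 3).
/ɫ/ is a liquid (sonority 4).
/q/ is a stop (sonority 1).
/ɣ/→/ŋ/: change -1.
/ŋ/→/ɫ/: change -1.
/ɫ/→/q/: change +3.
Minimum = -1.

-1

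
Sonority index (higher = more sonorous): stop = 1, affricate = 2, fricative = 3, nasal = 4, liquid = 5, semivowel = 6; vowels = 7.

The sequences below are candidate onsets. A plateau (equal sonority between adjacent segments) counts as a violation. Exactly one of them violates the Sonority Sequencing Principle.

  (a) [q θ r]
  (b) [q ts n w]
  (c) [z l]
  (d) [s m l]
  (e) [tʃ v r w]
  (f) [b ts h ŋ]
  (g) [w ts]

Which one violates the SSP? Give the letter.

g

(a) sonority 1-3-5: well-formed.
(b) sonority 1-2-4-6: well-formed.
(c) sonority 3-5: well-formed.
(d) sonority 3-4-5: well-formed.
(e) sonority 2-3-5-6: well-formed.
(f) sonority 1-2-3-4: well-formed.
(g) sonority 6-2: ill-formed.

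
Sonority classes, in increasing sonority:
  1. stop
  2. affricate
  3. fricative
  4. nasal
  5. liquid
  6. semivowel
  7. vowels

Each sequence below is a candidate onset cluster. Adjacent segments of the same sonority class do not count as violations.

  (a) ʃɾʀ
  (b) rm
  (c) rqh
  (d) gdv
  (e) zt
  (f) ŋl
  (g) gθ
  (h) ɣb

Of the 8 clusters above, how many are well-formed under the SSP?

4

(a) 3-5-5 → obeys
(b) 5-4 → violates
(c) 5-1-3 → violates
(d) 1-1-3 → obeys
(e) 3-1 → violates
(f) 4-5 → obeys
(g) 1-3 → obeys
(h) 3-1 → violates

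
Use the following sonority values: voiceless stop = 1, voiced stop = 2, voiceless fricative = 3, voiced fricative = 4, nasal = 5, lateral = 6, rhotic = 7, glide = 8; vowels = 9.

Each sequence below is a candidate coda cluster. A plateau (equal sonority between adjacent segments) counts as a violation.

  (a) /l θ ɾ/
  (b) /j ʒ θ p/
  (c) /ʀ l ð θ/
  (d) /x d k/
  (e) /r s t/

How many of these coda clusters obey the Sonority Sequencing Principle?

4

(a) 6-3-7 → violates
(b) 8-4-3-1 → obeys
(c) 7-6-4-3 → obeys
(d) 3-2-1 → obeys
(e) 7-3-1 → obeys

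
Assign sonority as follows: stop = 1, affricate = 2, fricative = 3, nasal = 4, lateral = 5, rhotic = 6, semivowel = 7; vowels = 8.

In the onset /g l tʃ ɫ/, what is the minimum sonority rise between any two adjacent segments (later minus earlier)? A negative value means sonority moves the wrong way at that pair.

-3

/g/ — stop, sonority 1.
/l/ — lateral, sonority 5.
/tʃ/ — affricate, sonority 2.
/ɫ/ — lateral, sonority 5.
/g/→/l/: change +4.
/l/→/tʃ/: change -3.
/tʃ/→/ɫ/: change +3.
Minimum = -3.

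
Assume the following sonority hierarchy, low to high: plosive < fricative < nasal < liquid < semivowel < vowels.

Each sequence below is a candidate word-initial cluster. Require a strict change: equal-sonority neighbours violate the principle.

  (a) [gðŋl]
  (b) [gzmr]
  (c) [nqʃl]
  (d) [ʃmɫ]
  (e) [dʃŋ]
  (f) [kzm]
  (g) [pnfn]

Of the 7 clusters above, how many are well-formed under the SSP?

(a) [gðŋl]: profile 1-2-3-4 — obeys.
(b) [gzmr]: profile 1-2-3-4 — obeys.
(c) [nqʃl]: profile 3-1-2-4 — violates.
(d) [ʃmɫ]: profile 2-3-4 — obeys.
(e) [dʃŋ]: profile 1-2-3 — obeys.
(f) [kzm]: profile 1-2-3 — obeys.
(g) [pnfn]: profile 1-3-2-3 — violates.

5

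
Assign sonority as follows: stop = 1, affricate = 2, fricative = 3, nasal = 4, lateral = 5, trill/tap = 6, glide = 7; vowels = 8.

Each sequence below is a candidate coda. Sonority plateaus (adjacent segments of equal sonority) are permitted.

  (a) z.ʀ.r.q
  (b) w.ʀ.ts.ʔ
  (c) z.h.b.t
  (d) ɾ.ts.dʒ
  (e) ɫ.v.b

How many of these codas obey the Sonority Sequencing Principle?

4

(a) 3-6-6-1 → violates
(b) 7-6-2-1 → obeys
(c) 3-3-1-1 → obeys
(d) 6-2-2 → obeys
(e) 5-3-1 → obeys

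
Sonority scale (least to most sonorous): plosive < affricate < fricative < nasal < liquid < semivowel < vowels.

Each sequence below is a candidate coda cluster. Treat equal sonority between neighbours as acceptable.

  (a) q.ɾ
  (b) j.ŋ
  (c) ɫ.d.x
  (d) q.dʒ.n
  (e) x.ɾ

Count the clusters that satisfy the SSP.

1

(a) q.ɾ: profile 1-5 — violates.
(b) j.ŋ: profile 6-4 — obeys.
(c) ɫ.d.x: profile 5-1-3 — violates.
(d) q.dʒ.n: profile 1-2-4 — violates.
(e) x.ɾ: profile 3-5 — violates.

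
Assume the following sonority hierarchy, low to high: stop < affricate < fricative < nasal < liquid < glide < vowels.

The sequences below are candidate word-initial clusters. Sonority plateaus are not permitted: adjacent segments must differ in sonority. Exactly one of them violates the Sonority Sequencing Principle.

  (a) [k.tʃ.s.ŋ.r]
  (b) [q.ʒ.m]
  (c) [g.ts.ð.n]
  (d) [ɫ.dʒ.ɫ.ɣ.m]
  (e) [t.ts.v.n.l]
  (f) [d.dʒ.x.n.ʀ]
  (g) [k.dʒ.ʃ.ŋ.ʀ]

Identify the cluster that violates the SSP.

(a) 1-2-3-4-5 → obeys
(b) 1-3-4 → obeys
(c) 1-2-3-4 → obeys
(d) 5-2-5-3-4 → violates
(e) 1-2-3-4-5 → obeys
(f) 1-2-3-4-5 → obeys
(g) 1-2-3-4-5 → obeys

d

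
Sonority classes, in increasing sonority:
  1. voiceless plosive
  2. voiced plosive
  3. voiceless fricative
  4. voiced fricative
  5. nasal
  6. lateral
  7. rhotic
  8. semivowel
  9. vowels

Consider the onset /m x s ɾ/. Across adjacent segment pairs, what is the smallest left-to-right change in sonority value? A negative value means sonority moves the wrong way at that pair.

/m/: nasal = 5.
/x/: voiceless fricative = 3.
/s/: voiceless fricative = 3.
/ɾ/: rhotic = 7.
/m/→/x/: change -2.
/x/→/s/: change +0.
/s/→/ɾ/: change +4.
Minimum = -2.

-2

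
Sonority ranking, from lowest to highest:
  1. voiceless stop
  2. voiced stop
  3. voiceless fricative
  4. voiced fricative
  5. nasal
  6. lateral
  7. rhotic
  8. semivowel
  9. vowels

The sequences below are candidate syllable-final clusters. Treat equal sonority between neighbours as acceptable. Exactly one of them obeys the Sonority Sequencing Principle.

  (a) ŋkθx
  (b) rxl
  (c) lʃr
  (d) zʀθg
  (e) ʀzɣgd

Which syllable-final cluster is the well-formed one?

(a) sonority 5-1-3-3: ill-formed.
(b) sonority 7-3-6: ill-formed.
(c) sonority 6-3-7: ill-formed.
(d) sonority 4-7-3-2: ill-formed.
(e) sonority 7-4-4-2-2: well-formed.

e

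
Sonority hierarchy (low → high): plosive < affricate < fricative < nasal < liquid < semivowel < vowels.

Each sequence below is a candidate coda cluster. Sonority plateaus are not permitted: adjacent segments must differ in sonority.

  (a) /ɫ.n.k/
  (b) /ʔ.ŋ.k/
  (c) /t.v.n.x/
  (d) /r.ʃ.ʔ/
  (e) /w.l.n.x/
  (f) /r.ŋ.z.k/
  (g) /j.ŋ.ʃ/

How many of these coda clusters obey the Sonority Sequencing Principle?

(a) /ɫ.n.k/: profile 5-4-1 — obeys.
(b) /ʔ.ŋ.k/: profile 1-4-1 — violates.
(c) /t.v.n.x/: profile 1-3-4-3 — violates.
(d) /r.ʃ.ʔ/: profile 5-3-1 — obeys.
(e) /w.l.n.x/: profile 6-5-4-3 — obeys.
(f) /r.ŋ.z.k/: profile 5-4-3-1 — obeys.
(g) /j.ŋ.ʃ/: profile 6-4-3 — obeys.

5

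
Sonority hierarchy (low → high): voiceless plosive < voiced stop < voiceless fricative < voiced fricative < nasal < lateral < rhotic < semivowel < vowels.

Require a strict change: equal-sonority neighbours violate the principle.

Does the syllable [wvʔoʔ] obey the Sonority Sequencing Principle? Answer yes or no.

no

Onset: /w/ is a semivowel (sonority 8), /v/ is a voiced fricative (sonority 4), /ʔ/ is a voiceless plosive (sonority 1); then the nucleus /o/ (sonority 9).
Onset profile 8-4-1-9 — does not strictly rise throughout.
Coda: /ʔ/ is a voiceless plosive (sonority 1).
Coda profile 9-1 — falls from the nucleus.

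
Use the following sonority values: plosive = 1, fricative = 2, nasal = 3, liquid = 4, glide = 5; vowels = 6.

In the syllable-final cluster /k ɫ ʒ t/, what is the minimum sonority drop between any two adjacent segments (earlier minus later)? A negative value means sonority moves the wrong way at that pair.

/k/: plosive = 1.
/ɫ/: liquid = 4.
/ʒ/: fricative = 2.
/t/: plosive = 1.
/k/→/ɫ/: change -3.
/ɫ/→/ʒ/: change +2.
/ʒ/→/t/: change +1.
Minimum = -3.

-3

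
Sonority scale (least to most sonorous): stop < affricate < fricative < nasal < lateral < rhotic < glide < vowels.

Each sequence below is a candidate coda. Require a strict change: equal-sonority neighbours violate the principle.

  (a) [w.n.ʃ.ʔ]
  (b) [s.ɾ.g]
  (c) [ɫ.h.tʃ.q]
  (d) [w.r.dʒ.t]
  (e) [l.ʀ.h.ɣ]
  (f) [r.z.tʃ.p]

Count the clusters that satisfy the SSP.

4

(a) 7-4-3-1 → obeys
(b) 3-6-1 → violates
(c) 5-3-2-1 → obeys
(d) 7-6-2-1 → obeys
(e) 5-6-3-3 → violates
(f) 6-3-2-1 → obeys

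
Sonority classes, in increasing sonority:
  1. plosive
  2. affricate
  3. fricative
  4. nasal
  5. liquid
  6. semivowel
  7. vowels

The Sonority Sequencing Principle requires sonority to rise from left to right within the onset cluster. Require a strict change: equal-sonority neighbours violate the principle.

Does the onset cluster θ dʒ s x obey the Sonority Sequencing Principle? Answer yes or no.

/θ/ — fricative, sonority 3.
/dʒ/ — affricate, sonority 2.
/s/ — fricative, sonority 3.
/x/ — fricative, sonority 3.
The profile is 3-2-3-3. Between /θ/ (3) and /dʒ/ (2) sonority does not rise, so the cluster violates the SSP.

no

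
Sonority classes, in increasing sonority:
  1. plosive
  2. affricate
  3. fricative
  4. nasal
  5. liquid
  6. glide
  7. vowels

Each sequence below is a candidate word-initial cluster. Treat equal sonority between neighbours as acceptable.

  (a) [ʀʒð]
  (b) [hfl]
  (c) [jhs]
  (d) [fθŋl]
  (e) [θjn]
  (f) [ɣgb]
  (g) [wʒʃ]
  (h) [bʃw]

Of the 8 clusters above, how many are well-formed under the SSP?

3

(a) sonority 5-3-3: ill-formed.
(b) sonority 3-3-5: well-formed.
(c) sonority 6-3-3: ill-formed.
(d) sonority 3-3-4-5: well-formed.
(e) sonority 3-6-4: ill-formed.
(f) sonority 3-1-1: ill-formed.
(g) sonority 6-3-3: ill-formed.
(h) sonority 1-3-6: well-formed.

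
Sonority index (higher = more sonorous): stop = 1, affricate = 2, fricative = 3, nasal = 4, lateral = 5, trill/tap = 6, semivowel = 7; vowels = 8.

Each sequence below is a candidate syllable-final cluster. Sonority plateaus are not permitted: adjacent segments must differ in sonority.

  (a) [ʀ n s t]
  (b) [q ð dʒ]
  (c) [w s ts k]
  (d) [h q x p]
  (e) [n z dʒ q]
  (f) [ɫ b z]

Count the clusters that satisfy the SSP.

3

(a) sonority 6-4-3-1: well-formed.
(b) sonority 1-3-2: ill-formed.
(c) sonority 7-3-2-1: well-formed.
(d) sonority 3-1-3-1: ill-formed.
(e) sonority 4-3-2-1: well-formed.
(f) sonority 5-1-3: ill-formed.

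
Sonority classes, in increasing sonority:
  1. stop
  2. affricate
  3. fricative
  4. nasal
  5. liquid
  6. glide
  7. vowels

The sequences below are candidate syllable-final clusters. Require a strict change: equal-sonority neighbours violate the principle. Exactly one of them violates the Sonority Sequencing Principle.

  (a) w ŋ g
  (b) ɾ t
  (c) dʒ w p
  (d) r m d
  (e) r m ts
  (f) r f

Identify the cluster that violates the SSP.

(a) w ŋ g: profile 6-4-1 — obeys.
(b) ɾ t: profile 5-1 — obeys.
(c) dʒ w p: profile 2-6-1 — violates.
(d) r m d: profile 5-4-1 — obeys.
(e) r m ts: profile 5-4-2 — obeys.
(f) r f: profile 5-3 — obeys.

c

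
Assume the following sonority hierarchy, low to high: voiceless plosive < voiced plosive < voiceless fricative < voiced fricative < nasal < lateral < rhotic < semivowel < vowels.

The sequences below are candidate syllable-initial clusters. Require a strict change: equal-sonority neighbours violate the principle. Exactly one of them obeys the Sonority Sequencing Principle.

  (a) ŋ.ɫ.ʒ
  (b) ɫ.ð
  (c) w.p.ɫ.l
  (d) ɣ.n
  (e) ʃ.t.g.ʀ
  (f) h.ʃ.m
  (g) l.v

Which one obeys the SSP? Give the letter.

d

(a) 5-6-4 → violates
(b) 6-4 → violates
(c) 8-1-6-6 → violates
(d) 4-5 → obeys
(e) 3-1-2-7 → violates
(f) 3-3-5 → violates
(g) 6-4 → violates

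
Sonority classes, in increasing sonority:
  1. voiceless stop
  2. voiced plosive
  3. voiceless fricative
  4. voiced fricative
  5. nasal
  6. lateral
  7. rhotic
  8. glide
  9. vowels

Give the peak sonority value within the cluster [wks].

/w/ — glide, sonority 8.
/k/ — voiceless stop, sonority 1.
/s/ — voiceless fricative, sonority 3.
The maximum is 8.

8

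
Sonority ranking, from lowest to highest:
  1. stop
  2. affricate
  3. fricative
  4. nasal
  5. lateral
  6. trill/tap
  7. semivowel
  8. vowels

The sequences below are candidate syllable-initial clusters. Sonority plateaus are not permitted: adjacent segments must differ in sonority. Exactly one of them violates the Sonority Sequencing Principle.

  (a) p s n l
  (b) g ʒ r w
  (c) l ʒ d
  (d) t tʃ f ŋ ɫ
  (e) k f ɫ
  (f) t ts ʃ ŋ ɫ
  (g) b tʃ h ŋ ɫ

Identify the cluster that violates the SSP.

c

(a) sonority 1-3-4-5: well-formed.
(b) sonority 1-3-6-7: well-formed.
(c) sonority 5-3-1: ill-formed.
(d) sonority 1-2-3-4-5: well-formed.
(e) sonority 1-3-5: well-formed.
(f) sonority 1-2-3-4-5: well-formed.
(g) sonority 1-2-3-4-5: well-formed.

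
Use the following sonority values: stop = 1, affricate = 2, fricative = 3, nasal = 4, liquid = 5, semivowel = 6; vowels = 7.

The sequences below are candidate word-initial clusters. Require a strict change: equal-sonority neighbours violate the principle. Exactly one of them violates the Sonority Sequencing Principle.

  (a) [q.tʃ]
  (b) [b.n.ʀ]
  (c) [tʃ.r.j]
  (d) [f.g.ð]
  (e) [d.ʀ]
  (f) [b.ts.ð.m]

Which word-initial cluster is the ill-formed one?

(a) sonority 1-2: well-formed.
(b) sonority 1-4-5: well-formed.
(c) sonority 2-5-6: well-formed.
(d) sonority 3-1-3: ill-formed.
(e) sonority 1-5: well-formed.
(f) sonority 1-2-3-4: well-formed.

d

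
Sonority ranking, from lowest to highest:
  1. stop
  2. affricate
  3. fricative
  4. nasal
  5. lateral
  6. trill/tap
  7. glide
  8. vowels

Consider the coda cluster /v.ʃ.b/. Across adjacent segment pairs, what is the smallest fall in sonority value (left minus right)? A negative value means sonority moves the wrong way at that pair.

0

/v/: fricative = 3.
/ʃ/: fricative = 3.
/b/: stop = 1.
/v/→/ʃ/: change +0.
/ʃ/→/b/: change +2.
Minimum = 0.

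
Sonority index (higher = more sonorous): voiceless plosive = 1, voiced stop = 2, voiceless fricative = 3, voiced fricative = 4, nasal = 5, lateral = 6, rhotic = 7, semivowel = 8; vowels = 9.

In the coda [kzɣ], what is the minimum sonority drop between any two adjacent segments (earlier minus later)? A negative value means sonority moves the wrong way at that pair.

/k/ — voiceless plosive, sonority 1.
/z/ — voiced fricative, sonority 4.
/ɣ/ — voiced fricative, sonority 4.
/k/→/z/: change -3.
/z/→/ɣ/: change +0.
Minimum = -3.

-3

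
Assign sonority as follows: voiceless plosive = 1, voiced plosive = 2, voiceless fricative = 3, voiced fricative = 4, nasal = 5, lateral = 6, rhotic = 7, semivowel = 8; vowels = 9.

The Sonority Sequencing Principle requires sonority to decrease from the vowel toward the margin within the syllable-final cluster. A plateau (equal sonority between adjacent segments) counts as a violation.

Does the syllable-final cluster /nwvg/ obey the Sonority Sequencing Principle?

no

/n/ is a nasal (sonority 5).
/w/ is a semivowel (sonority 8).
/v/ is a voiced fricative (sonority 4).
/g/ is a voiced plosive (sonority 2).
The profile is 5-8-4-2. Between /n/ (5) and /w/ (8) sonority does not fall, so the cluster violates the SSP.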